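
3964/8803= 3964/8803 = 0.45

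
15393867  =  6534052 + 8859815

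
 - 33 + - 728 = -761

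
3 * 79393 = 238179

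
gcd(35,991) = 1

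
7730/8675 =1546/1735 = 0.89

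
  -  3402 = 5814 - 9216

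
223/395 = 223/395=0.56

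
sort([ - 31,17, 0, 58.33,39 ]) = [-31,0 , 17,39,58.33]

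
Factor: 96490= 2^1*5^1*9649^1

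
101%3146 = 101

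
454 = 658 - 204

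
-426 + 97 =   -  329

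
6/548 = 3/274 = 0.01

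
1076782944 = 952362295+124420649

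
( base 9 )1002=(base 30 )ob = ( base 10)731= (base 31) NI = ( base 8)1333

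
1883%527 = 302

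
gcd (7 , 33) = 1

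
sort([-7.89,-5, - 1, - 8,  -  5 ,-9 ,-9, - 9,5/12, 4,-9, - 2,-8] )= [ - 9,-9, - 9, - 9, - 8,-8, - 7.89, - 5, - 5, - 2, - 1,5/12, 4 ]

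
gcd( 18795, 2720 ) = 5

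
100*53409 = 5340900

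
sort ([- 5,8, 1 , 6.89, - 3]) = [ -5,-3,1,6.89,  8] 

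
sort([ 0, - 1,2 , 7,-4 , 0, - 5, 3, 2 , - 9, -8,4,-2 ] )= [ - 9,-8, - 5, - 4, - 2,  -  1, 0, 0,2,  2, 3, 4, 7]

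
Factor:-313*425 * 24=  -  2^3*3^1 * 5^2* 17^1*313^1 = - 3192600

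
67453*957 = 64552521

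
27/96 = 9/32 = 0.28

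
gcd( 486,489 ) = 3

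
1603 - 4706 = -3103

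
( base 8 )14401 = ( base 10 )6401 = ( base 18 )11db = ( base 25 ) A61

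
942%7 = 4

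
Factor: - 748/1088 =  - 11/16= - 2^(  -  4)*11^1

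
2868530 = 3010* 953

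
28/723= 28/723 = 0.04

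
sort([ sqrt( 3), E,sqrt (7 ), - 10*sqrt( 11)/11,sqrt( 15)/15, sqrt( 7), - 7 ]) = [ - 7,-10 * sqrt( 11)/11,sqrt( 15) /15,sqrt(3),sqrt(7),sqrt( 7 ), E] 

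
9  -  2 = 7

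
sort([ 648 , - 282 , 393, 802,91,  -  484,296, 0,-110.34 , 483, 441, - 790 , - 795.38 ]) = [ - 795.38,-790 , - 484, - 282, - 110.34, 0  ,  91, 296, 393,441,483,648 , 802]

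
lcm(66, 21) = 462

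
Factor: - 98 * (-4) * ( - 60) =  - 23520 = - 2^5* 3^1*5^1* 7^2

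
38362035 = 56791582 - 18429547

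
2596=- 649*( - 4 ) 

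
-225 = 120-345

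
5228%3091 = 2137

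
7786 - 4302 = 3484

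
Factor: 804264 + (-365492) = 438772= 2^2 * 43^1 * 2551^1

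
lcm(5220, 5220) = 5220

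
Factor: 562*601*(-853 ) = - 2^1*281^1*601^1 *853^1 = - 288110986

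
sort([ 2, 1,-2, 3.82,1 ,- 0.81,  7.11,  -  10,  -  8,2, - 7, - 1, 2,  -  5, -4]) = [ - 10, - 8,  -  7,-5, - 4, - 2,- 1,  -  0.81, 1,1,2,2, 2, 3.82 , 7.11] 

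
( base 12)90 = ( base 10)108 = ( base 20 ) 58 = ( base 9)130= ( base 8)154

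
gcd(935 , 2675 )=5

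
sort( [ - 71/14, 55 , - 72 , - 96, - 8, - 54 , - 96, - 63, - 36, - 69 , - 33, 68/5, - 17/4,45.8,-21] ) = [ - 96, - 96, - 72, - 69, - 63, - 54, - 36,-33,-21 , - 8, - 71/14, - 17/4,68/5 , 45.8,55 ] 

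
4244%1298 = 350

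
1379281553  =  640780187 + 738501366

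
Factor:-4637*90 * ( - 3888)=2^5* 3^7 * 5^1*4637^1  =  1622579040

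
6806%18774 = 6806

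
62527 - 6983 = 55544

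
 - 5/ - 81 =5/81 = 0.06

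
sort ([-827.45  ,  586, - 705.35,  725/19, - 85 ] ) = [ - 827.45, - 705.35, - 85,725/19,586] 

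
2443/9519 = 2443/9519 = 0.26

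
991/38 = 26 + 3/38 = 26.08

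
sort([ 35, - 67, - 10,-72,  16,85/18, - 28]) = [ - 72, - 67 , - 28, - 10,  85/18,16, 35 ] 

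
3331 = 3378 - 47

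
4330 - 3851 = 479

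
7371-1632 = 5739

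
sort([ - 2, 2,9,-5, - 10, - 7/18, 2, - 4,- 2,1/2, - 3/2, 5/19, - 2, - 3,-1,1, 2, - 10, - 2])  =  [ - 10, - 10, - 5, - 4,-3 , - 2, - 2,-2,- 2, - 3/2, - 1, - 7/18, 5/19, 1/2, 1, 2,2,2,  9]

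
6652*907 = 6033364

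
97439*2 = 194878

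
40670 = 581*70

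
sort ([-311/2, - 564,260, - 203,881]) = [ - 564,-203, - 311/2,260,881]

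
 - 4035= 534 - 4569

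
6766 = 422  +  6344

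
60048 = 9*6672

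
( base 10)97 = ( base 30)37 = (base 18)57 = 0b1100001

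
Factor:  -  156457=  - 7^2*31^1*103^1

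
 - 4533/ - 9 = 1511/3=503.67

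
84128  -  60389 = 23739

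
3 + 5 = 8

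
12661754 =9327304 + 3334450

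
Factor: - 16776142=- 2^1*8388071^1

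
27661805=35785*773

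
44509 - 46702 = - 2193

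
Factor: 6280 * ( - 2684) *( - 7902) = 2^6 * 3^2*  5^1* 11^1 * 61^1*157^1 * 439^1 = 133192319040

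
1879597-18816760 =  - 16937163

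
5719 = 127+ 5592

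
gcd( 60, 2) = 2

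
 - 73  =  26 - 99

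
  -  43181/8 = -5398 + 3/8 = - 5397.62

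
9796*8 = 78368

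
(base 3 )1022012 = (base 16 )3B6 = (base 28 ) 15Q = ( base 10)950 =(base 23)1i7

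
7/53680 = 7/53680  =  0.00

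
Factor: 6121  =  6121^1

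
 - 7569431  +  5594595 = -1974836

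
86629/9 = 86629/9 = 9625.44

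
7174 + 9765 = 16939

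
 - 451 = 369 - 820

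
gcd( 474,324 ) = 6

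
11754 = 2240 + 9514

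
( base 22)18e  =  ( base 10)674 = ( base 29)n7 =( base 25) 11O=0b1010100010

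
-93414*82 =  - 7659948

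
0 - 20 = -20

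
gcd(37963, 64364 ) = 1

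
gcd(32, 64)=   32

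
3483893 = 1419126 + 2064767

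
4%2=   0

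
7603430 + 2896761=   10500191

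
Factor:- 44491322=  - 2^1*22245661^1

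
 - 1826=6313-8139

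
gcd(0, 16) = 16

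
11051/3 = 11051/3 = 3683.67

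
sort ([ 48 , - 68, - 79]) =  [ - 79, - 68, 48] 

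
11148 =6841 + 4307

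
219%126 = 93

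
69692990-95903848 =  - 26210858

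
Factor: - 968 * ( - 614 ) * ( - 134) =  - 2^5* 11^2*67^1 * 307^1 = -79643168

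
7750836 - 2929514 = 4821322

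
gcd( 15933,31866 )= 15933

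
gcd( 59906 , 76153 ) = 77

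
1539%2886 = 1539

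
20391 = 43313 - 22922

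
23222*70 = 1625540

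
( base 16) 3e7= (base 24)1HF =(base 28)17J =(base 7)2625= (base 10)999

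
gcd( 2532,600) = 12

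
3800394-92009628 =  - 88209234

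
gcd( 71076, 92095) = 1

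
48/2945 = 48/2945=   0.02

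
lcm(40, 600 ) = 600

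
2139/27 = 713/9 = 79.22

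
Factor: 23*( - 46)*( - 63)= 66654 = 2^1 * 3^2*7^1 *23^2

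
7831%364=187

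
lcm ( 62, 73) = 4526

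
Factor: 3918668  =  2^2 * 13^1*179^1*421^1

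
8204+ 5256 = 13460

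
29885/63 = 29885/63=474.37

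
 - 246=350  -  596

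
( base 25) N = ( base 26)N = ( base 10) 23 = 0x17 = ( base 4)113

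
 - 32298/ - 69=468 + 2/23 = 468.09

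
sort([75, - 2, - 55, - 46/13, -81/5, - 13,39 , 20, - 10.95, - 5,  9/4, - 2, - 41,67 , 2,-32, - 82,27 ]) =[-82, - 55,-41, - 32, - 81/5, - 13,  -  10.95, - 5, - 46/13, - 2, - 2,2,9/4, 20, 27 , 39, 67,75] 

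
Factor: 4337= 4337^1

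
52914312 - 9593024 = 43321288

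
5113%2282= 549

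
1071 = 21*51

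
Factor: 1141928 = 2^3  *349^1*409^1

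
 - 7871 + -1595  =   - 9466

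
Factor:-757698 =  - 2^1*3^1  *  293^1 * 431^1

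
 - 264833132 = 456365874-721199006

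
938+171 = 1109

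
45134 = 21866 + 23268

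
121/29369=121/29369 = 0.00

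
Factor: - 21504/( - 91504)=2^6*3^1*19^( - 1)*43^( - 1) = 192/817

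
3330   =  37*90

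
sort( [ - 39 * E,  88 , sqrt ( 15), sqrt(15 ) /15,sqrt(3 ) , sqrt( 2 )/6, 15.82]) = [ - 39*E,  sqrt( 2 )/6, sqrt(15 )/15, sqrt( 3),sqrt( 15), 15.82,88 ] 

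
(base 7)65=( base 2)101111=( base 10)47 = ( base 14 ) 35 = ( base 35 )1c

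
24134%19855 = 4279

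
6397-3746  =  2651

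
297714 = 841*354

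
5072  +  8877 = 13949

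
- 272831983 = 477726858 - 750558841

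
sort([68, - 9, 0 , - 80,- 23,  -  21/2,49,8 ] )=[- 80, - 23,- 21/2,-9,  0 , 8 , 49,68]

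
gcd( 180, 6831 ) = 9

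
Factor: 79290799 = 7^1*79^1*127^1*1129^1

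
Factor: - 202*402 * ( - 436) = 2^4*3^1*67^1*101^1 * 109^1 = 35404944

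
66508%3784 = 2180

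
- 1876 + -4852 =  - 6728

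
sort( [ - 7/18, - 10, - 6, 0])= [ - 10,  -  6,  -  7/18,  0]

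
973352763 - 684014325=289338438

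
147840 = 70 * 2112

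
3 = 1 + 2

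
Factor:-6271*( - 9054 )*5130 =291269262420 = 2^2*3^5*5^1*19^1*503^1*6271^1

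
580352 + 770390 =1350742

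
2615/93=28 + 11/93 = 28.12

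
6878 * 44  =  302632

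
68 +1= 69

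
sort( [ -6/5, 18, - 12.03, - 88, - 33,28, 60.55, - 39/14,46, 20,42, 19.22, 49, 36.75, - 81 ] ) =[ - 88,-81 , - 33, - 12.03, - 39/14 , - 6/5,18, 19.22,20, 28,  36.75, 42, 46, 49, 60.55] 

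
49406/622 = 24703/311 = 79.43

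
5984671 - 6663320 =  - 678649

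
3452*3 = 10356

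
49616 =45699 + 3917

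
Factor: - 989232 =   -  2^4*3^1*37^1*557^1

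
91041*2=182082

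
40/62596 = 10/15649 = 0.00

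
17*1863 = 31671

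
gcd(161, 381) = 1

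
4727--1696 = 6423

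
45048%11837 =9537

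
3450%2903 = 547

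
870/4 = 217 + 1/2 = 217.50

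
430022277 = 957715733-527693456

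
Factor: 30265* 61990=1876127350 = 2^1*5^2*6053^1*6199^1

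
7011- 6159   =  852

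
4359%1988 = 383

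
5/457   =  5/457 = 0.01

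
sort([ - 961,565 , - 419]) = [ - 961, - 419,565 ] 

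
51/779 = 51/779  =  0.07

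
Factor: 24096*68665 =1654551840=2^5*3^1* 5^1 * 31^1*251^1*443^1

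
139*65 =9035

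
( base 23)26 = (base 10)52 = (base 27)1P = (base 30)1M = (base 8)64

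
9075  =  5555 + 3520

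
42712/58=21356/29=736.41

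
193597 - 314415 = -120818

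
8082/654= 12 + 39/109 = 12.36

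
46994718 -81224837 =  - 34230119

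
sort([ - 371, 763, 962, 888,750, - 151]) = [-371, - 151,750, 763,  888, 962]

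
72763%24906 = 22951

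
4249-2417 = 1832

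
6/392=3/196  =  0.02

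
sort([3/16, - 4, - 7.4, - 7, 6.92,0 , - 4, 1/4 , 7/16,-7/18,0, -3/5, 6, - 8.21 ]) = [ - 8.21, - 7.4,- 7, - 4,  -  4, - 3/5, - 7/18, 0,0, 3/16,1/4,7/16, 6 , 6.92 ]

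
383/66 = 383/66 = 5.80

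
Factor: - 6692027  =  -67^1* 99881^1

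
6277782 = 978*6419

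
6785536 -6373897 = 411639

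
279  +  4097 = 4376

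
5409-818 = 4591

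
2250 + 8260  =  10510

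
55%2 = 1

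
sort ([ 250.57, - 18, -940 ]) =[ - 940, -18, 250.57]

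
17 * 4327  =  73559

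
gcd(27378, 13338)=702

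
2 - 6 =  - 4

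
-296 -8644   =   - 8940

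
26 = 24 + 2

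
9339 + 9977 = 19316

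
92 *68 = 6256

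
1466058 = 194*7557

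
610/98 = 305/49 = 6.22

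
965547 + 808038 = 1773585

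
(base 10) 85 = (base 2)1010101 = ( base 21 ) 41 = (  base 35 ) 2f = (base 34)2h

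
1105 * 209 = 230945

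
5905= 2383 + 3522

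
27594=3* 9198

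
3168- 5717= - 2549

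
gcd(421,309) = 1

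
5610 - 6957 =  - 1347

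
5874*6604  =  38791896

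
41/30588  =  41/30588 = 0.00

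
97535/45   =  19507/9 = 2167.44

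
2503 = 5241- 2738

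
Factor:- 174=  - 2^1*3^1*29^1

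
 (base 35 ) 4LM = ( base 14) 20c1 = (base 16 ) 1619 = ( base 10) 5657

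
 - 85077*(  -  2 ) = 170154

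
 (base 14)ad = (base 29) 58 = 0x99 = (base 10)153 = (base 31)4t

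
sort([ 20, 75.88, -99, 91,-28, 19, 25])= [ - 99, - 28, 19,20, 25,75.88, 91 ] 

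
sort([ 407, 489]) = [ 407, 489]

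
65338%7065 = 1753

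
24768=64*387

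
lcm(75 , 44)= 3300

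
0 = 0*27088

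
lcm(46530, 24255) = 2279970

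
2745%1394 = 1351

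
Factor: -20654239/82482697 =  - 11^(-1) * 47^( - 1)*159541^ ( - 1 )*20654239^1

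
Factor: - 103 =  - 103^1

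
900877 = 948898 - 48021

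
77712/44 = 1766 + 2/11 = 1766.18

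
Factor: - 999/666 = -3/2 = - 2^( - 1 ) * 3^1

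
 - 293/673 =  - 293/673 = - 0.44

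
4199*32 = 134368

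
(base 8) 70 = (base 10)56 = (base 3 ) 2002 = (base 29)1r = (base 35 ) 1L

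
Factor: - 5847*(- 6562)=38368014 = 2^1 * 3^1* 17^1*193^1*  1949^1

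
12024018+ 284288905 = 296312923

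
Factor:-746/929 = - 2^1*373^1*929^(- 1)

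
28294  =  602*47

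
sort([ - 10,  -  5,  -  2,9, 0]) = [ - 10, - 5,-2 , 0,9] 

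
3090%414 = 192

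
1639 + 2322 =3961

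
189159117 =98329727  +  90829390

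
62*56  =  3472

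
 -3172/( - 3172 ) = 1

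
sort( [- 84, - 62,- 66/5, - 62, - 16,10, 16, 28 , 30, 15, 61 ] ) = [-84, - 62, - 62 , - 16, - 66/5, 10 , 15, 16,28,30, 61]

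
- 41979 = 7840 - 49819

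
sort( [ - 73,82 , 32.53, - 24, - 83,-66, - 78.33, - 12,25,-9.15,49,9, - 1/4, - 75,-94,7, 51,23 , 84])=[-94, -83, - 78.33, - 75, - 73, - 66, - 24, - 12 , - 9.15, - 1/4,7, 9, 23  ,  25,32.53, 49,51,82, 84 ] 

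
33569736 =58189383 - 24619647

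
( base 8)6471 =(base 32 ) 39p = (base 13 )1705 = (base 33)33J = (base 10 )3385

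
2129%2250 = 2129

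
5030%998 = 40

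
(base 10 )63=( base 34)1T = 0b111111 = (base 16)3f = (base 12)53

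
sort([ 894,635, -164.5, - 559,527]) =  [ - 559, - 164.5,527 , 635, 894]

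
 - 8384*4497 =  - 37702848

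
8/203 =8/203 = 0.04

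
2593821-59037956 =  - 56444135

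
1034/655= 1  +  379/655= 1.58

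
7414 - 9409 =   -  1995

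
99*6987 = 691713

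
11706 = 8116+3590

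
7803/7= 1114 +5/7=1114.71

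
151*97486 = 14720386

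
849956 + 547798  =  1397754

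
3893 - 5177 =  - 1284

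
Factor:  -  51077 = -13^1*3929^1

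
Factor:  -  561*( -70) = 39270 = 2^1*3^1*5^1*7^1*11^1*17^1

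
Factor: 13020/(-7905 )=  - 28/17 = - 2^2*7^1*17^( - 1 )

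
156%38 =4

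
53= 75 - 22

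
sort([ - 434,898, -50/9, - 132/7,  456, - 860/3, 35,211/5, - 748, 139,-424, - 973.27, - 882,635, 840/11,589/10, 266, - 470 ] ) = [ - 973.27, -882, - 748, - 470, - 434, - 424, - 860/3, - 132/7, - 50/9,35, 211/5, 589/10, 840/11 , 139, 266, 456, 635,898]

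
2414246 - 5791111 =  - 3376865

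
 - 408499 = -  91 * 4489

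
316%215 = 101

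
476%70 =56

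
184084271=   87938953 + 96145318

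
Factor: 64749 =3^1*113^1*191^1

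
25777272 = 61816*417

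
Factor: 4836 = 2^2*3^1 * 13^1*31^1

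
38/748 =19/374 = 0.05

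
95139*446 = 42431994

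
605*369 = 223245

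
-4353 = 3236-7589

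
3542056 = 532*6658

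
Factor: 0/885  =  0  =  0^1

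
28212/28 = 1007 + 4/7 = 1007.57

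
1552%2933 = 1552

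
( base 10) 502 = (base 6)2154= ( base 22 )10I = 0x1f6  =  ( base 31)G6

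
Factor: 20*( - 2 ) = -40 = - 2^3*5^1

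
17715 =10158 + 7557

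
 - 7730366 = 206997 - 7937363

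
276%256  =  20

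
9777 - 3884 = 5893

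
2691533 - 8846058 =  - 6154525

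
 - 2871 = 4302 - 7173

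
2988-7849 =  - 4861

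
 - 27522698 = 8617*(  -  3194)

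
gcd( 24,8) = 8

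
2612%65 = 12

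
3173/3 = 1057 + 2/3 = 1057.67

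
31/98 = 31/98 = 0.32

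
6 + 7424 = 7430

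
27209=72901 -45692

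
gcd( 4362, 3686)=2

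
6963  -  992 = 5971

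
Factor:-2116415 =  - 5^1*7^1*17^1*3557^1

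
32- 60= - 28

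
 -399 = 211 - 610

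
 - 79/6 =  - 14 + 5/6= -13.17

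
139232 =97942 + 41290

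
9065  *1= 9065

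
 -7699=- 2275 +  - 5424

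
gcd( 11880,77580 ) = 180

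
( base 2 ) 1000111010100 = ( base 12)2784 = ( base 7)16210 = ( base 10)4564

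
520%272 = 248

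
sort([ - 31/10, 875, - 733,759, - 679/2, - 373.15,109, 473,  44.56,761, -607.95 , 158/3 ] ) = [  -  733, - 607.95,  -  373.15 ,-679/2 ,  -  31/10, 44.56,  158/3,  109 , 473,759, 761, 875 ] 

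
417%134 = 15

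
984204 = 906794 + 77410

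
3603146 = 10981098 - 7377952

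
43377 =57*761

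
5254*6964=36588856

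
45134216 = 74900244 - 29766028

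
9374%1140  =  254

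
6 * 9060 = 54360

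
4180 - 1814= 2366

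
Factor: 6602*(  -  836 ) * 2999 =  - 16552296728 = - 2^3*11^1*19^1*2999^1 *3301^1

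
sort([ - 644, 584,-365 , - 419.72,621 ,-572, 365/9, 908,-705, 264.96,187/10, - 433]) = [ - 705, - 644,-572 ,-433, - 419.72, - 365,187/10, 365/9,264.96 , 584,621,908 ]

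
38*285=10830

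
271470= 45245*6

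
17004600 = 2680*6345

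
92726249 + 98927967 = 191654216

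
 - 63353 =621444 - 684797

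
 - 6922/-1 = 6922/1 = 6922.00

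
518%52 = 50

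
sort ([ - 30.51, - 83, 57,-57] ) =[ - 83, - 57, - 30.51 , 57] 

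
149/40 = 3+29/40 = 3.73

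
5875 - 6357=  - 482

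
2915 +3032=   5947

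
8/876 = 2/219 = 0.01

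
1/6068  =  1/6068= 0.00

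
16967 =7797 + 9170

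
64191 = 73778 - 9587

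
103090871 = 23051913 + 80038958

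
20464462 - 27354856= - 6890394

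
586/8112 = 293/4056 = 0.07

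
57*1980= 112860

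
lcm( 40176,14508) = 522288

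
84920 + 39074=123994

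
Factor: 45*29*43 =56115 = 3^2*5^1*29^1*43^1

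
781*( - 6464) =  - 5048384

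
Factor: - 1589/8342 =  - 2^(-1) *7^1*43^(-1 )*97^( - 1 )*227^1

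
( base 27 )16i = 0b1110001101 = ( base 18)2E9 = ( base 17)328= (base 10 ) 909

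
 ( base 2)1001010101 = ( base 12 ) 419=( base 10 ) 597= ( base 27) M3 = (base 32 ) il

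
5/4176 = 5/4176 = 0.00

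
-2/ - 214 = 1/107 = 0.01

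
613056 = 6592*93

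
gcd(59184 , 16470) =54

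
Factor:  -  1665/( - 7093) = 3^2 * 5^1 * 37^1*41^ ( - 1) * 173^( - 1)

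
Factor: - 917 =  - 7^1*131^1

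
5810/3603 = 1 + 2207/3603 = 1.61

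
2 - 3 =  - 1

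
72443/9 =72443/9 = 8049.22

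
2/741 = 2/741 = 0.00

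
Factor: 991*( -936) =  - 927576 = - 2^3 *3^2*13^1*991^1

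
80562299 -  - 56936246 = 137498545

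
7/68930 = 7/68930=0.00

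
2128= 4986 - 2858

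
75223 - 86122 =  -10899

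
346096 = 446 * 776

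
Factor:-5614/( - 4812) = 2^( - 1)*3^( - 1)*7^1 = 7/6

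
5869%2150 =1569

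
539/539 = 1 = 1.00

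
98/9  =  98/9 = 10.89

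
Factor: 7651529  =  7651529^1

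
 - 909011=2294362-3203373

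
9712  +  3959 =13671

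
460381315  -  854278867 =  - 393897552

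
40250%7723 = 1635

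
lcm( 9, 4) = 36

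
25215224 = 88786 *284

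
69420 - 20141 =49279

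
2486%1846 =640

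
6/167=6/167 = 0.04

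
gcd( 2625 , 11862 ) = 3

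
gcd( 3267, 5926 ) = 1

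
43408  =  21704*2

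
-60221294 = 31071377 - 91292671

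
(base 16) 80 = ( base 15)88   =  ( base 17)79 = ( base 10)128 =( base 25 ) 53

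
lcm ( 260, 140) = 1820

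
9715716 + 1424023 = 11139739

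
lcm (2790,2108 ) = 94860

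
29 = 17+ 12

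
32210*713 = 22965730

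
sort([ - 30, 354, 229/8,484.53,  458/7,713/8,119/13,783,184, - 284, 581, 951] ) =[  -  284 ,- 30,119/13, 229/8,458/7,  713/8, 184,354,484.53,581,783, 951] 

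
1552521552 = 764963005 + 787558547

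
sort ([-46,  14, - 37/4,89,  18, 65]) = [ - 46, - 37/4,14,18,65,89]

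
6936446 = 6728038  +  208408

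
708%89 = 85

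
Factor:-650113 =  - 127^1*5119^1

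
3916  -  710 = 3206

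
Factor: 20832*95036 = 1979789952= 2^7*3^1*7^1*23^1*31^1*1033^1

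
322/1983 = 322/1983 = 0.16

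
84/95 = 84/95 = 0.88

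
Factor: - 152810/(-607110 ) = 3^(-1)* 7^( - 2)*37^1 = 37/147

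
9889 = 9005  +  884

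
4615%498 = 133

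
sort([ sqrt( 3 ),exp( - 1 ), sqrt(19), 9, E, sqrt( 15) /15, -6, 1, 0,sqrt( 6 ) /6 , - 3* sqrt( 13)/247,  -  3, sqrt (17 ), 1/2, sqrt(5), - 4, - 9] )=[  -  9, - 6,-4, - 3, - 3*sqrt(13)/247, 0, sqrt(15)/15, exp ( -1 ),sqrt( 6)/6, 1/2, 1, sqrt( 3),sqrt( 5 ), E, sqrt( 17),sqrt(19),  9 ] 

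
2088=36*58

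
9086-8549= 537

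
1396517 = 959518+436999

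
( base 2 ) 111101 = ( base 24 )2D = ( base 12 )51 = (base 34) 1r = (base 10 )61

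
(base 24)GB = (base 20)JF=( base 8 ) 613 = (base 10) 395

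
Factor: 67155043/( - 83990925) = -3^( - 4)*5^( - 2)*19^( - 1 )*37^( - 1)*59^(-1)*269^1*249647^1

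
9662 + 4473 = 14135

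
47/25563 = 47/25563  =  0.00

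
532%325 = 207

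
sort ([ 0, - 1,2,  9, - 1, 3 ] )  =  [ - 1, - 1, 0,2,3 , 9]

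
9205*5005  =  46071025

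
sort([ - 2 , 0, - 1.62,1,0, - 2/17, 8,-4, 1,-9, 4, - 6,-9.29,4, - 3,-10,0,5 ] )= [ - 10,-9.29,-9, - 6, - 4 , - 3, - 2, - 1.62, - 2/17,0,  0,0, 1, 1,4,4,5, 8 ] 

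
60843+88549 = 149392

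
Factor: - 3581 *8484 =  - 2^2*3^1*7^1*101^1 * 3581^1  =  - 30381204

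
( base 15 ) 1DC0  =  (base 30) 760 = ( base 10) 6480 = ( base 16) 1950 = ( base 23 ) C5H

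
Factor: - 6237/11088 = -2^( - 4)*3^2=- 9/16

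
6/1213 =6/1213 = 0.00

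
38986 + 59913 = 98899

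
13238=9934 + 3304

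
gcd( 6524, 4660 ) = 932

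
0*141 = 0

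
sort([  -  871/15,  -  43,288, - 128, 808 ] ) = [ - 128 ,-871/15,-43,288, 808] 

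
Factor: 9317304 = 2^3 * 3^2*151^1*857^1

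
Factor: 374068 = 2^2*17^1*5501^1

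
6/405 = 2/135 = 0.01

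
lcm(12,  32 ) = 96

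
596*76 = 45296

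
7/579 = 7/579=0.01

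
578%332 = 246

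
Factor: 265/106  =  5/2 = 2^ ( - 1)*5^1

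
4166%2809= 1357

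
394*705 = 277770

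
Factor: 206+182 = 388= 2^2 * 97^1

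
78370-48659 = 29711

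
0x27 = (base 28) 1b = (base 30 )19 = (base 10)39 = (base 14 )2B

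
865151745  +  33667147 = 898818892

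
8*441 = 3528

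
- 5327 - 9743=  - 15070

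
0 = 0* 68539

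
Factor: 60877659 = 3^1 * 269^1*75437^1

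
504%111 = 60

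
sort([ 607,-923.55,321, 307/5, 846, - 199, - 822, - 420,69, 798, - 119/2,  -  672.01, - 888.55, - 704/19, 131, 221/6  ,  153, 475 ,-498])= [-923.55, - 888.55, - 822 , - 672.01,-498, - 420, - 199, - 119/2, - 704/19, 221/6,307/5, 69, 131 , 153 , 321,475, 607, 798,846 ]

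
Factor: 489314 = 2^1*7^2 * 4993^1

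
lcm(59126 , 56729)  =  4197946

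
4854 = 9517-4663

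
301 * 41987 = 12638087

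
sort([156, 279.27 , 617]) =[ 156,  279.27,617]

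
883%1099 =883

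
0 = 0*86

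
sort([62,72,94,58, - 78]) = [ - 78,58,  62,72,94 ] 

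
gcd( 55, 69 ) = 1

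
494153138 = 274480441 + 219672697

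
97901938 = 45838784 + 52063154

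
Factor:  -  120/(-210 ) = 4/7  =  2^2*7^(  -  1 )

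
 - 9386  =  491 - 9877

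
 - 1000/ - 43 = 1000/43 = 23.26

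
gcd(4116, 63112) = 1372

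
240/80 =3 = 3.00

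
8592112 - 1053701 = 7538411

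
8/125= 8/125 = 0.06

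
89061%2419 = 1977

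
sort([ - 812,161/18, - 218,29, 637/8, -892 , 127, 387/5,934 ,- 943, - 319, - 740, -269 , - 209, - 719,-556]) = [- 943, - 892,-812,-740, - 719, -556, - 319, - 269, - 218, -209, 161/18, 29,387/5, 637/8, 127, 934]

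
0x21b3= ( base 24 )ENB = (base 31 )8U9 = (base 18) 18b5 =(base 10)8627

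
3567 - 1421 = 2146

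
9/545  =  9/545 = 0.02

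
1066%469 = 128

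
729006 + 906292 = 1635298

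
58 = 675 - 617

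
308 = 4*77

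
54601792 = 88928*614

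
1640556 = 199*8244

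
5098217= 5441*937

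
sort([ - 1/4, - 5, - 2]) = [- 5,-2,-1/4]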